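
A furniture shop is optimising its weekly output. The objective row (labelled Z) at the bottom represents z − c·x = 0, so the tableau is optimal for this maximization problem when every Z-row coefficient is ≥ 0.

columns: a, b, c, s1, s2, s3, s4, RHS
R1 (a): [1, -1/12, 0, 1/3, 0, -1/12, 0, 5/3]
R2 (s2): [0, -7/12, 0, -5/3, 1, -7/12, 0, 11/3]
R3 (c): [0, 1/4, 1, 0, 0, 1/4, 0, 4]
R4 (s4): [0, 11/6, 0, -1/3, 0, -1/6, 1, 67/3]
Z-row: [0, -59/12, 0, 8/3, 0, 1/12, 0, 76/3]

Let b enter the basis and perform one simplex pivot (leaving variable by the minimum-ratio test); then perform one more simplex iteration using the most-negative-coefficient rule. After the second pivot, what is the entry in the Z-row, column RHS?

Ratio test on column b — row 1: entry -1/12 ≤ 0; row 2: entry -7/12 ≤ 0; row 3: 4/(1/4) = 16; row 4: (67/3)/(11/6) = 134/11. Minimum is 134/11 at row 4 (s4 leaves); pivot element 11/6.
Divide row 4 by 11/6; eliminate column b from the other rows.
Second iteration: most negative Z-row entry is -4/11 in column s3, so s3 enters.
Ratio test on column s3 — row 1: entry -1/11 ≤ 0; row 2: entry -7/11 ≤ 0; row 3: (21/22)/(3/11) = 7/2; row 4: entry -1/11 ≤ 0. Minimum is 7/2 at row 3 (c leaves); pivot element 3/11.
Divide row 3 by 3/11; eliminate column s3 from the other rows.
After both pivots, the entry at the Z-row, column RHS is 173/2.

173/2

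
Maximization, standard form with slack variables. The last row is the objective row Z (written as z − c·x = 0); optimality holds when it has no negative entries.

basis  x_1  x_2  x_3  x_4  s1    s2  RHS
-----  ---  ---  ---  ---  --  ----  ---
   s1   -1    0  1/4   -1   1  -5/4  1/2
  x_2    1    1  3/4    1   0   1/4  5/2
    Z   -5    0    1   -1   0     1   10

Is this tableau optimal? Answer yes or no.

The Z-row has a negative entry -5 in column x_1, so it is not optimal.

no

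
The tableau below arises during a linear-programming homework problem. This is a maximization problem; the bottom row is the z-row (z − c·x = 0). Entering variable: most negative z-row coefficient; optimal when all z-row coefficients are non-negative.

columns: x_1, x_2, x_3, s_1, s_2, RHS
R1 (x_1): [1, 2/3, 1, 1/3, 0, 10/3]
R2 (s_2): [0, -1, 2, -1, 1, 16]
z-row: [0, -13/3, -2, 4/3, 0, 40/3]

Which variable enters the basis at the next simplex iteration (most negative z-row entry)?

Negative z-row entries: x_2: -13/3, x_3: -2.
The most negative is -13/3 in column x_2, so x_2 enters.

x_2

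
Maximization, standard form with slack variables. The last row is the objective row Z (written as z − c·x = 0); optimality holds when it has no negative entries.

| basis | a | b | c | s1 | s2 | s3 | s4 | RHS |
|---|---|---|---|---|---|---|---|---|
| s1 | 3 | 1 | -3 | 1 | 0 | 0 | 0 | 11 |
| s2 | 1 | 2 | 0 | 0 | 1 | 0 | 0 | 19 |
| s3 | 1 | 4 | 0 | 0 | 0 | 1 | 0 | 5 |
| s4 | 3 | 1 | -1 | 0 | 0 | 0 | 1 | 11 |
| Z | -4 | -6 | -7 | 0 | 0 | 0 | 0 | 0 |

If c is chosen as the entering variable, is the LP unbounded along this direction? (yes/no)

Every constraint-row entry in column c is ≤ 0, so increasing c is unbounded.

yes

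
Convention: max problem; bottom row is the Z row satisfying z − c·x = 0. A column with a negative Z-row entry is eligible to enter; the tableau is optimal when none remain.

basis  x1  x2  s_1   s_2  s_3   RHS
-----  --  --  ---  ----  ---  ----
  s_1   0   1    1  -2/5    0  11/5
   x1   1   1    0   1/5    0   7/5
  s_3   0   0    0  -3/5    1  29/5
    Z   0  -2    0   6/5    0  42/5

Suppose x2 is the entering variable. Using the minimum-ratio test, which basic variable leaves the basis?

x1

Column x2 entries and ratios — s_1: (11/5)/1 = 11/5; x1: (7/5)/1 = 7/5; s_3: 0 ≤ 0, skip.
Smallest ratio is 7/5 in the row of x1, so x1 leaves.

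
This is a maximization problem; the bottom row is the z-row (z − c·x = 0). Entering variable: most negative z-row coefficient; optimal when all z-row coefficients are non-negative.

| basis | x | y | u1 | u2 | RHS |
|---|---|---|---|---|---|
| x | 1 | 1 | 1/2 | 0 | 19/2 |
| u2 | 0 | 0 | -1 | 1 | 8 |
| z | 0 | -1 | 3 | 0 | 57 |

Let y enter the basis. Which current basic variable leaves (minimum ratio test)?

x

Column y entries and ratios — x: (19/2)/1 = 19/2; u2: 0 ≤ 0, skip.
Smallest ratio is 19/2 in the row of x, so x leaves.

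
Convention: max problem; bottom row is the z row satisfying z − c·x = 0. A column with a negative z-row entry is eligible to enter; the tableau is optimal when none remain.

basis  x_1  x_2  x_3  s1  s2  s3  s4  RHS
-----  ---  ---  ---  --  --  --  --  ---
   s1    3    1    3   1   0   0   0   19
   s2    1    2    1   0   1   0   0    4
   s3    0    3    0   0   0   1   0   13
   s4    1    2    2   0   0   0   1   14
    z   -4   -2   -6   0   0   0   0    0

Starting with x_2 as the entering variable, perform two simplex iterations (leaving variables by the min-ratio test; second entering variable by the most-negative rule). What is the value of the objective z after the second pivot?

Ratio test on column x_2 — row 1: 19/1 = 19; row 2: 4/2 = 2; row 3: 13/3 = 13/3; row 4: 14/2 = 7. Minimum is 2 at row 2 (s2 leaves); pivot element 2.
Pivot on row 2; the z-row RHS becomes 0 − (-2)·2 = 4.
Next entering variable (most negative z-row entry -5): x_3.
Ratio test on column x_3 — row 1: 17/(5/2) = 34/5; row 2: 2/(1/2) = 4; row 3: entry -3/2 ≤ 0; row 4: 10/1 = 10. Minimum is 4 at row 2 (x_2 leaves); pivot element 1/2.
After the second pivot the z-row RHS is 4 − (-5)·4 = 24.

24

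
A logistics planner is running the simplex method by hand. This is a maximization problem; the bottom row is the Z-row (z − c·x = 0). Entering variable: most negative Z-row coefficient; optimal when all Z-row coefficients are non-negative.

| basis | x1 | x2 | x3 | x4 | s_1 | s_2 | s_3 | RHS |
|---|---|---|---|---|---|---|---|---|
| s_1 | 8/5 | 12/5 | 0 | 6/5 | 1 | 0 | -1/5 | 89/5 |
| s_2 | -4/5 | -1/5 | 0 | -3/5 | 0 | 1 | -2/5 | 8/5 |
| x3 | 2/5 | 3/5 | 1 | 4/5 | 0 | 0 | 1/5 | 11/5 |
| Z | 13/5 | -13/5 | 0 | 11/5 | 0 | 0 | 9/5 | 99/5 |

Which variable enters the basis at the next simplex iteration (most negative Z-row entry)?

x2

Negative Z-row entries: x2: -13/5.
The most negative is -13/5 in column x2, so x2 enters.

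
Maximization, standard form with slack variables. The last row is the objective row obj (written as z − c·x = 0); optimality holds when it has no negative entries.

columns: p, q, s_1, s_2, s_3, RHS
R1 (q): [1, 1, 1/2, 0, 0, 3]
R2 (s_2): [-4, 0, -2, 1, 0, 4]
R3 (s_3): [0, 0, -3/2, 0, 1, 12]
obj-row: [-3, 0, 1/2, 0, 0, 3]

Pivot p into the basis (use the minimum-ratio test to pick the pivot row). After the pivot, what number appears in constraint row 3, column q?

Ratio test on column p — row 1: 3/1 = 3; row 2: entry -4 ≤ 0; row 3: entry 0 ≤ 0. Minimum is 3 at row 1 (q leaves); pivot element 1.
Divide row 1 by 1; eliminate column p from the other rows.
Row 3 update in column q: 0 − 0·1 = 0.

0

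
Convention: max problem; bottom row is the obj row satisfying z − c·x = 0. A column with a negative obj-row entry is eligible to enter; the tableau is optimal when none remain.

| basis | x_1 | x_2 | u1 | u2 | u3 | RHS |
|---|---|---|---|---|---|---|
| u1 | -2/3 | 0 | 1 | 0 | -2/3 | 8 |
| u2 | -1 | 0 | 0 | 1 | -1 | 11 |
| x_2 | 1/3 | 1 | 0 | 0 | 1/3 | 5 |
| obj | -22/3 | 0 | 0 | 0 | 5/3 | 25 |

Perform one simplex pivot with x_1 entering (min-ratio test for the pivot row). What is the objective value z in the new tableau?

135

Ratio test on column x_1 — row 1: entry -2/3 ≤ 0; row 2: entry -1 ≤ 0; row 3: 5/(1/3) = 15. Minimum is 15 at row 3 (x_2 leaves); pivot element 1/3.
Pivot on row 3; the obj-row RHS becomes 25 − (-22/3)·15 = 135.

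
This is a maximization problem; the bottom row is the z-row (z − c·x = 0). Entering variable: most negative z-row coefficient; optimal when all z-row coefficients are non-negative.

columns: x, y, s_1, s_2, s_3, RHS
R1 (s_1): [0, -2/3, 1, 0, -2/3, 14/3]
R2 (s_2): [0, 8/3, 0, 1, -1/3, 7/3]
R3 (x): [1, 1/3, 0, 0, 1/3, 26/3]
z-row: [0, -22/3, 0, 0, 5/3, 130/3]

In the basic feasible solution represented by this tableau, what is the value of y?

0

y is not in the basis, so in the current basic feasible solution y = 0.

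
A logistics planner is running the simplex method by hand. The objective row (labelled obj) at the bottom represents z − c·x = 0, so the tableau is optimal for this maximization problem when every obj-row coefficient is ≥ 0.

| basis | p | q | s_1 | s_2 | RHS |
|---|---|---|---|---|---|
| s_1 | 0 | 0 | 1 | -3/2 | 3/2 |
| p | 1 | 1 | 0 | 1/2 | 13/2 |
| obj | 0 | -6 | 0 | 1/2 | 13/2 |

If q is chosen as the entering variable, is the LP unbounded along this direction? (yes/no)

no

Column q has positive entries in row(s) 2, so the ratio test bounds it — not unbounded.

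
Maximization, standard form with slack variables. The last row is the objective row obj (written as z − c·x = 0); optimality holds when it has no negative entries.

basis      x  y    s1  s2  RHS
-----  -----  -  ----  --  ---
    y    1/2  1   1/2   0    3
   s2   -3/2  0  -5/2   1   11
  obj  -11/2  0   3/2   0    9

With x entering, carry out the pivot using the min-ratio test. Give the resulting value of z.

42

Ratio test on column x — row 1: 3/(1/2) = 6; row 2: entry -3/2 ≤ 0. Minimum is 6 at row 1 (y leaves); pivot element 1/2.
Pivot on row 1; the obj-row RHS becomes 9 − (-11/2)·6 = 42.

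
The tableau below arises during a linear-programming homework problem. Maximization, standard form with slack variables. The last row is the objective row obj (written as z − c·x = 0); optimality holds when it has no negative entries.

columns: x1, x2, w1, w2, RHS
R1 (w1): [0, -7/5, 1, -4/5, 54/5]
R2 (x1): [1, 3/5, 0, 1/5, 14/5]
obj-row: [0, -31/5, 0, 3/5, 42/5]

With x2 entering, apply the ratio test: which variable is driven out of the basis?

Column x2 entries and ratios — w1: -7/5 ≤ 0, skip; x1: (14/5)/(3/5) = 14/3.
Smallest ratio is 14/3 in the row of x1, so x1 leaves.

x1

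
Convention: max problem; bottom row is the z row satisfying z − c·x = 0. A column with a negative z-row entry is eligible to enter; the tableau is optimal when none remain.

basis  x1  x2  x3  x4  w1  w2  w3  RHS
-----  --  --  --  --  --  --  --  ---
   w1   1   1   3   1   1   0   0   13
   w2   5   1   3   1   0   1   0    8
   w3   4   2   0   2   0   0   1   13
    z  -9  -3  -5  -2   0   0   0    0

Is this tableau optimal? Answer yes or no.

no

The z-row has a negative entry -9 in column x1, so it is not optimal.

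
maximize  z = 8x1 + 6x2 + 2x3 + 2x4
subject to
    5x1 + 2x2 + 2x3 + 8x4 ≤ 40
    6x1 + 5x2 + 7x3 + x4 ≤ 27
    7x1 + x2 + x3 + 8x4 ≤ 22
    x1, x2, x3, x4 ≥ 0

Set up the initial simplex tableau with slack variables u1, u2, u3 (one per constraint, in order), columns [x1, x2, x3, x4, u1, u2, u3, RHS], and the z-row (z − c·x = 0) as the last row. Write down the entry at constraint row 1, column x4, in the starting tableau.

Constraint 1 has coefficient 8 on x4.

8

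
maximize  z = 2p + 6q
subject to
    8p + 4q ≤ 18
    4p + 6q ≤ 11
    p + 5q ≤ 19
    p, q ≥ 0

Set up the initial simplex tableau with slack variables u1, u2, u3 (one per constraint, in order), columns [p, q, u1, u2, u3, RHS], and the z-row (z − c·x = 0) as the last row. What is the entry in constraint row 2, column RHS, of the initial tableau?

11

The RHS of constraint 2 is b_2 = 11.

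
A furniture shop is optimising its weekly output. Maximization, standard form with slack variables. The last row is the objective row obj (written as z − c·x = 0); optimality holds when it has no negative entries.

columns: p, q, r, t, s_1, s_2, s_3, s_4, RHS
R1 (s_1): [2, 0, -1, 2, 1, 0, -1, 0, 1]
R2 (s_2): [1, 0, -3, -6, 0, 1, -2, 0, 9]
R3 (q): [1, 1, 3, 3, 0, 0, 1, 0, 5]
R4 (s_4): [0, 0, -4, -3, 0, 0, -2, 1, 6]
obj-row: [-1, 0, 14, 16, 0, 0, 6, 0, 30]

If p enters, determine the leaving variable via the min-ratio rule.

s_1

Column p entries and ratios — s_1: 1/2 = 1/2; s_2: 9/1 = 9; q: 5/1 = 5; s_4: 0 ≤ 0, skip.
Smallest ratio is 1/2 in the row of s_1, so s_1 leaves.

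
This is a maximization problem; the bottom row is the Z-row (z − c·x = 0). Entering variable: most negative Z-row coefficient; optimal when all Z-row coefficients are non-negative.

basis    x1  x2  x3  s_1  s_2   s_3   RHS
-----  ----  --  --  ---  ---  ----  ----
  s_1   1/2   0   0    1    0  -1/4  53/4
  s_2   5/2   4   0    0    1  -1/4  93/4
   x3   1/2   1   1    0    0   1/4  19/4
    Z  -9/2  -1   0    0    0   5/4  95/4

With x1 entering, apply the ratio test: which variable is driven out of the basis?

Column x1 entries and ratios — s_1: (53/4)/(1/2) = 53/2; s_2: (93/4)/(5/2) = 93/10; x3: (19/4)/(1/2) = 19/2.
Smallest ratio is 93/10 in the row of s_2, so s_2 leaves.

s_2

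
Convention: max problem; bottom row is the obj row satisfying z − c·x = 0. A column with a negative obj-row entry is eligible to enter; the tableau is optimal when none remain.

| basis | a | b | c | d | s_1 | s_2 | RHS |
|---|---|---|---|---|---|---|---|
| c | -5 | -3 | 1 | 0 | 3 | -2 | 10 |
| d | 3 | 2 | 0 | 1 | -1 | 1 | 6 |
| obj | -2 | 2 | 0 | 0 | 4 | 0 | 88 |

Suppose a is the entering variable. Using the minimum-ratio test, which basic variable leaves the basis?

d

Column a entries and ratios — c: -5 ≤ 0, skip; d: 6/3 = 2.
Smallest ratio is 2 in the row of d, so d leaves.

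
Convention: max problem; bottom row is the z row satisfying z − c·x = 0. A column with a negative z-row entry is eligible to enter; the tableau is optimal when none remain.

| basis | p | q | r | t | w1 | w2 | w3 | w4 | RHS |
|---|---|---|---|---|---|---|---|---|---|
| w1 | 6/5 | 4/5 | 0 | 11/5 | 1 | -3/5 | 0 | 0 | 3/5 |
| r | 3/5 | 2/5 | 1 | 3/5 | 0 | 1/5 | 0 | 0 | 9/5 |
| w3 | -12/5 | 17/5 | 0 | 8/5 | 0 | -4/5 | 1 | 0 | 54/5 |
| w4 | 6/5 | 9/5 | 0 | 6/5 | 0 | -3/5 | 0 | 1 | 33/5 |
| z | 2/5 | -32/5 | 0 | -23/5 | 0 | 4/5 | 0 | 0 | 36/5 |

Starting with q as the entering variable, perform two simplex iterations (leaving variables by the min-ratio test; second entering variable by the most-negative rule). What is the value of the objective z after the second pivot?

24

Ratio test on column q — row 1: (3/5)/(4/5) = 3/4; row 2: (9/5)/(2/5) = 9/2; row 3: (54/5)/(17/5) = 54/17; row 4: (33/5)/(9/5) = 11/3. Minimum is 3/4 at row 1 (w1 leaves); pivot element 4/5.
Pivot on row 1; the z-row RHS becomes 36/5 − (-32/5)·(3/4) = 12.
Next entering variable (most negative z-row entry -4): w2.
Ratio test on column w2 — row 1: entry -3/4 ≤ 0; row 2: (3/2)/(1/2) = 3; row 3: (33/4)/(7/4) = 33/7; row 4: (21/4)/(3/4) = 7. Minimum is 3 at row 2 (r leaves); pivot element 1/2.
After the second pivot the z-row RHS is 12 − (-4)·3 = 24.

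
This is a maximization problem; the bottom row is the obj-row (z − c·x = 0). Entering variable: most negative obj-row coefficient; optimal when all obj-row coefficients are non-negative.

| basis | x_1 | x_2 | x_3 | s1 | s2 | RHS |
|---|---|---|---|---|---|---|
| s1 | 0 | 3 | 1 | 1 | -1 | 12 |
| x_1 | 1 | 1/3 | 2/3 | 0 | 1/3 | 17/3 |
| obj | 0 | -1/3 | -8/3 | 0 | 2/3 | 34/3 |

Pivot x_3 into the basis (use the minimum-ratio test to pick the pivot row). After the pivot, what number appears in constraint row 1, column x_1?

-3/2

Ratio test on column x_3 — row 1: 12/1 = 12; row 2: (17/3)/(2/3) = 17/2. Minimum is 17/2 at row 2 (x_1 leaves); pivot element 2/3.
Divide row 2 by 2/3; eliminate column x_3 from the other rows.
Row 1 update in column x_1: 0 − 1·(3/2) = -3/2.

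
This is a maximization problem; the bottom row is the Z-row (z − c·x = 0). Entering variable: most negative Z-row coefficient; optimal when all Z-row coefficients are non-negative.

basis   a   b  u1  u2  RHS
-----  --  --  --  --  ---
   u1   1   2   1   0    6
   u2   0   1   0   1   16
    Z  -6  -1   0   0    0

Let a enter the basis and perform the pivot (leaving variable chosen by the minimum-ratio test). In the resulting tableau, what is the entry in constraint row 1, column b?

Ratio test on column a — row 1: 6/1 = 6; row 2: entry 0 ≤ 0. Minimum is 6 at row 1 (u1 leaves); pivot element 1.
Divide row 1 by 1; eliminate column a from the other rows.
In the new row 1, the b entry is the old entry divided by the pivot: 2/1 = 2.

2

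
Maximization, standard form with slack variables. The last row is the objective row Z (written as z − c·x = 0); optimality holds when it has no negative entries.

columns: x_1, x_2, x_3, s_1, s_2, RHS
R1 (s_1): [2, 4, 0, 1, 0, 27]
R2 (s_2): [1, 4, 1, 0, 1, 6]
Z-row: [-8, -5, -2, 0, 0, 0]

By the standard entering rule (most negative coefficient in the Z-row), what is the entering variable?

Negative Z-row entries: x_1: -8, x_2: -5, x_3: -2.
The most negative is -8 in column x_1, so x_1 enters.

x_1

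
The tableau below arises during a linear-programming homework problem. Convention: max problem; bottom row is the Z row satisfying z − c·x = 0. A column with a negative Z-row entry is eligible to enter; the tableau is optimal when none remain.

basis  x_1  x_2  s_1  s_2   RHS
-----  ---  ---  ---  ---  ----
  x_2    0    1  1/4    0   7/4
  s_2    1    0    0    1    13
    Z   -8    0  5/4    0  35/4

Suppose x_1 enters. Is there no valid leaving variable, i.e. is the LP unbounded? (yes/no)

no

Column x_1 has positive entries in row(s) 2, so the ratio test bounds it — not unbounded.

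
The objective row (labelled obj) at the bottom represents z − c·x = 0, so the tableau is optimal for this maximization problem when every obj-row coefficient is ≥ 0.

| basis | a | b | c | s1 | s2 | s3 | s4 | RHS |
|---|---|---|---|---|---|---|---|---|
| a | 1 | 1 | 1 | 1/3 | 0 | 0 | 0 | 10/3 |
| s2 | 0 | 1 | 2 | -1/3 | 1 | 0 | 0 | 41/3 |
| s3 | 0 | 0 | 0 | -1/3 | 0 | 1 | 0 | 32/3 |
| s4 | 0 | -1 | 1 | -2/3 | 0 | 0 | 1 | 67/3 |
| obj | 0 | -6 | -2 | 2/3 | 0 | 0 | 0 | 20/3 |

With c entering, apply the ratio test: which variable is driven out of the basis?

Column c entries and ratios — a: (10/3)/1 = 10/3; s2: (41/3)/2 = 41/6; s3: 0 ≤ 0, skip; s4: (67/3)/1 = 67/3.
Smallest ratio is 10/3 in the row of a, so a leaves.

a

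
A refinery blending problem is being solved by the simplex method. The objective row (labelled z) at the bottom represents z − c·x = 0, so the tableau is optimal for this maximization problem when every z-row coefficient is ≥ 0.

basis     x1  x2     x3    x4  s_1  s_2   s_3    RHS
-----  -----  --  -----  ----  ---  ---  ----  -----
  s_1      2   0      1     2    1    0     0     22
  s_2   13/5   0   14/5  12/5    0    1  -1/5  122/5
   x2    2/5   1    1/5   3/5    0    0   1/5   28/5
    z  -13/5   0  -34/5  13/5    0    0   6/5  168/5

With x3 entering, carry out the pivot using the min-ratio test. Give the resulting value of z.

650/7

Ratio test on column x3 — row 1: 22/1 = 22; row 2: (122/5)/(14/5) = 61/7; row 3: (28/5)/(1/5) = 28. Minimum is 61/7 at row 2 (s_2 leaves); pivot element 14/5.
Pivot on row 2; the z-row RHS becomes 168/5 − (-34/5)·(61/7) = 650/7.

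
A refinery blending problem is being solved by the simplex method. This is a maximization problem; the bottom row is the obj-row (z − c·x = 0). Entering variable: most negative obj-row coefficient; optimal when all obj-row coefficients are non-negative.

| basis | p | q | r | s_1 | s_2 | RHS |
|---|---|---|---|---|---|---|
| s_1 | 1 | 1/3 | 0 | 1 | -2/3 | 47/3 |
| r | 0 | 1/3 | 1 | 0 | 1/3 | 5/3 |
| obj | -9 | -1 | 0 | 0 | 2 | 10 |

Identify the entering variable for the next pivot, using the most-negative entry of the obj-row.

Negative obj-row entries: p: -9, q: -1.
The most negative is -9 in column p, so p enters.

p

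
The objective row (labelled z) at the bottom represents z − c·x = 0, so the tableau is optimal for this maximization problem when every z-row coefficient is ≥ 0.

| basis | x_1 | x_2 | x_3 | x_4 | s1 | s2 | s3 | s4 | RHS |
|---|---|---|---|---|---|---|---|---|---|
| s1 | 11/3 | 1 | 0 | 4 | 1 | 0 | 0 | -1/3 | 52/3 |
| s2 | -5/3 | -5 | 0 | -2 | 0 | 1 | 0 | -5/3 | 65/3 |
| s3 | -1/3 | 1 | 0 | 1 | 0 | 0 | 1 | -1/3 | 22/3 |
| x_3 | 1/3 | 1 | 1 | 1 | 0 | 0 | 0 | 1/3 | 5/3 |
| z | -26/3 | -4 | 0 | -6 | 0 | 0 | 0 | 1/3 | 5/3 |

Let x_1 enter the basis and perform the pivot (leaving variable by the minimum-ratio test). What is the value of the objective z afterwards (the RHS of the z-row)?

Ratio test on column x_1 — row 1: (52/3)/(11/3) = 52/11; row 2: entry -5/3 ≤ 0; row 3: entry -1/3 ≤ 0; row 4: (5/3)/(1/3) = 5. Minimum is 52/11 at row 1 (s1 leaves); pivot element 11/3.
Pivot on row 1; the z-row RHS becomes 5/3 − (-26/3)·(52/11) = 469/11.

469/11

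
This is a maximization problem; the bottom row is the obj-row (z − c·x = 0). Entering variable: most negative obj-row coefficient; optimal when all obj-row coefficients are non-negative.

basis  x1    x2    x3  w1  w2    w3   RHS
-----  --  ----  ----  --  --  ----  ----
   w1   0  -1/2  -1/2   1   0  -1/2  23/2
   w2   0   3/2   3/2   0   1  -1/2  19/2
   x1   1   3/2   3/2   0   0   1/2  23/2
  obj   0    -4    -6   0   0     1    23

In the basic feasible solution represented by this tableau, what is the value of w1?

23/2

w1 is basic (row 1); its value is the RHS of that row, 23/2.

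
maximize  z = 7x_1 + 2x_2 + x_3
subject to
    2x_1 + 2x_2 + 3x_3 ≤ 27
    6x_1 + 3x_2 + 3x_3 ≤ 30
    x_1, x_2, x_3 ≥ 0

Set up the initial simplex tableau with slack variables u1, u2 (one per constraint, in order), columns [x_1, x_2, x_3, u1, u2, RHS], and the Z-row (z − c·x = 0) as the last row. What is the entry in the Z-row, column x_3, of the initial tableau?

The Z-row carries the negated objective coefficients: the x_3 entry is -1.

-1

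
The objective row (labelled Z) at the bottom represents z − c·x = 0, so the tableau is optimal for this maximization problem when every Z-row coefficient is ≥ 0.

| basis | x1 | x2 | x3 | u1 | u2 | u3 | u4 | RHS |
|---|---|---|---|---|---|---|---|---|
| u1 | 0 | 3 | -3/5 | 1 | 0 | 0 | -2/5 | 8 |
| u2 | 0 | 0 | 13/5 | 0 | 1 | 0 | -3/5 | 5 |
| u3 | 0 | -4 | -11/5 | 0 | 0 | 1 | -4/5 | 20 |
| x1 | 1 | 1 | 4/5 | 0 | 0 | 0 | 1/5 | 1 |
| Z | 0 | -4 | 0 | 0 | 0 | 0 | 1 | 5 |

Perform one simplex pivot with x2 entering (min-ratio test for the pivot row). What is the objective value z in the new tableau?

9

Ratio test on column x2 — row 1: 8/3 = 8/3; row 2: entry 0 ≤ 0; row 3: entry -4 ≤ 0; row 4: 1/1 = 1. Minimum is 1 at row 4 (x1 leaves); pivot element 1.
Pivot on row 4; the Z-row RHS becomes 5 − (-4)·1 = 9.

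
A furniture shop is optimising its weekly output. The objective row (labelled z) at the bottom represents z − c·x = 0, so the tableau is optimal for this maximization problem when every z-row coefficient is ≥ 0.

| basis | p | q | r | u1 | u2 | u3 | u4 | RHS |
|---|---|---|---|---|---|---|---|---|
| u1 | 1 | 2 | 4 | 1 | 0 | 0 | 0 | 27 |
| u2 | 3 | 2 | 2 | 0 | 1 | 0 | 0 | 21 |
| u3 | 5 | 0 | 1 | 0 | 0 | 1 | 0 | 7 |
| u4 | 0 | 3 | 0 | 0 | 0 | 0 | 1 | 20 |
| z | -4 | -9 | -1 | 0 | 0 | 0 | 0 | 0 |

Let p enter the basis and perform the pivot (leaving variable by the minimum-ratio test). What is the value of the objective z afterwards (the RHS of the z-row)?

Ratio test on column p — row 1: 27/1 = 27; row 2: 21/3 = 7; row 3: 7/5 = 7/5; row 4: entry 0 ≤ 0. Minimum is 7/5 at row 3 (u3 leaves); pivot element 5.
Pivot on row 3; the z-row RHS becomes 0 − (-4)·(7/5) = 28/5.

28/5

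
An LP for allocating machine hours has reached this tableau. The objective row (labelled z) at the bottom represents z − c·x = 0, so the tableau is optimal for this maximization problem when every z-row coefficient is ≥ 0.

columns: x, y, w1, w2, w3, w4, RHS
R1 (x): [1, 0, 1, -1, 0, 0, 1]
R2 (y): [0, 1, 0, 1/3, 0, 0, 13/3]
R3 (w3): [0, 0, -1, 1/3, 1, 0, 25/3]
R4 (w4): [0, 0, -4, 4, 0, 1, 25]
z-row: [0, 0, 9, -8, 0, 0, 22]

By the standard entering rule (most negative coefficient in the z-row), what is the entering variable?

Negative z-row entries: w2: -8.
The most negative is -8 in column w2, so w2 enters.

w2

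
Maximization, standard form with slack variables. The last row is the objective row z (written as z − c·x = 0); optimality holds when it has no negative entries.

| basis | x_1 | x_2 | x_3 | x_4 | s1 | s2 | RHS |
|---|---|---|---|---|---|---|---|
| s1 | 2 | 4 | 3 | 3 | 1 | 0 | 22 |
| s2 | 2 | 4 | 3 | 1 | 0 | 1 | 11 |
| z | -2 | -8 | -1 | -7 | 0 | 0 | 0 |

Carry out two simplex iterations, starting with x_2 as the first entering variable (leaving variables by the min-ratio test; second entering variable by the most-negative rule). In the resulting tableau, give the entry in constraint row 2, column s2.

3/8

Ratio test on column x_2 — row 1: 22/4 = 11/2; row 2: 11/4 = 11/4. Minimum is 11/4 at row 2 (s2 leaves); pivot element 4.
Divide row 2 by 4; eliminate column x_2 from the other rows.
Second iteration: most negative z-row entry is -5 in column x_4, so x_4 enters.
Ratio test on column x_4 — row 1: 11/2 = 11/2; row 2: (11/4)/(1/4) = 11. Minimum is 11/2 at row 1 (s1 leaves); pivot element 2.
Divide row 1 by 2; eliminate column x_4 from the other rows.
After both pivots, the entry at constraint row 2, column s2 is 3/8.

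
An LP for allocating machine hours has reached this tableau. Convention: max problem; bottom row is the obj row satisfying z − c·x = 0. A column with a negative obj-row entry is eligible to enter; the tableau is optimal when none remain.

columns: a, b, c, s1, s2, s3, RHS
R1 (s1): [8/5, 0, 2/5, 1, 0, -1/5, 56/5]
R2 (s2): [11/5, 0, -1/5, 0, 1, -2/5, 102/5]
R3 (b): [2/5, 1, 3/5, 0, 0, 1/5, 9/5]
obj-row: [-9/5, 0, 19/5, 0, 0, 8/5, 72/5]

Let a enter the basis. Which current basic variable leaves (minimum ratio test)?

Column a entries and ratios — s1: (56/5)/(8/5) = 7; s2: (102/5)/(11/5) = 102/11; b: (9/5)/(2/5) = 9/2.
Smallest ratio is 9/2 in the row of b, so b leaves.

b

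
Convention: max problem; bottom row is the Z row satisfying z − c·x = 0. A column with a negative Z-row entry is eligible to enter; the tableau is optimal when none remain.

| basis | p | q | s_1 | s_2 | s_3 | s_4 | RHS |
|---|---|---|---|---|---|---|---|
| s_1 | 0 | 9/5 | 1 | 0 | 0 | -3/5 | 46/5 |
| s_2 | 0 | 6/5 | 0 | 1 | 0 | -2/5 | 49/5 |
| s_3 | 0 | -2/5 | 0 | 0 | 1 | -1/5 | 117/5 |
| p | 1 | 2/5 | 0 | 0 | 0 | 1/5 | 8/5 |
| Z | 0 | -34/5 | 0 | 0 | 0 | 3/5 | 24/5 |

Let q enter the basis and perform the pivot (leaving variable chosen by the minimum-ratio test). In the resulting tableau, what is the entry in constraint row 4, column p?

Ratio test on column q — row 1: (46/5)/(9/5) = 46/9; row 2: (49/5)/(6/5) = 49/6; row 3: entry -2/5 ≤ 0; row 4: (8/5)/(2/5) = 4. Minimum is 4 at row 4 (p leaves); pivot element 2/5.
Divide row 4 by 2/5; eliminate column q from the other rows.
In the new row 4, the p entry is the old entry divided by the pivot: 1/(2/5) = 5/2.

5/2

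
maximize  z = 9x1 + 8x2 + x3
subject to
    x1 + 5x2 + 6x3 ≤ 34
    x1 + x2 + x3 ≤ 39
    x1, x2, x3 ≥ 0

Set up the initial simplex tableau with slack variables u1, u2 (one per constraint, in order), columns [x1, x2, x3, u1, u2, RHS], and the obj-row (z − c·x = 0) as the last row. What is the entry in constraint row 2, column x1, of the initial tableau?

Constraint 2 has coefficient 1 on x1.

1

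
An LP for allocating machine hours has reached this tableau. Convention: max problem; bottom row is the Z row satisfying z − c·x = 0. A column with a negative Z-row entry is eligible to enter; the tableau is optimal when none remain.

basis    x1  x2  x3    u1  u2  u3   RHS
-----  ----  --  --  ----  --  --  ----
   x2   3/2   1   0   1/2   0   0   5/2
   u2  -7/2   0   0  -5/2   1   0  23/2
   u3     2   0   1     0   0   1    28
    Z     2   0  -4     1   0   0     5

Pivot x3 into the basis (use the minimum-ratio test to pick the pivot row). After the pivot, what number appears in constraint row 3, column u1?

Ratio test on column x3 — row 1: entry 0 ≤ 0; row 2: entry 0 ≤ 0; row 3: 28/1 = 28. Minimum is 28 at row 3 (u3 leaves); pivot element 1.
Divide row 3 by 1; eliminate column x3 from the other rows.
In the new row 3, the u1 entry is the old entry divided by the pivot: 0/1 = 0.

0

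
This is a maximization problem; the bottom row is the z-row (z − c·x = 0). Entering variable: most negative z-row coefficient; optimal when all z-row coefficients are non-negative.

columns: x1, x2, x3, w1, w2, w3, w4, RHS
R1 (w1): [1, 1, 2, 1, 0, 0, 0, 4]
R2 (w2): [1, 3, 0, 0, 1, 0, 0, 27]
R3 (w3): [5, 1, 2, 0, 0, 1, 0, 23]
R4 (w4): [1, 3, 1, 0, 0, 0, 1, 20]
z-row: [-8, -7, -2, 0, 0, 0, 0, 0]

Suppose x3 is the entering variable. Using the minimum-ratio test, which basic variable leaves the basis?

w1

Column x3 entries and ratios — w1: 4/2 = 2; w2: 0 ≤ 0, skip; w3: 23/2 = 23/2; w4: 20/1 = 20.
Smallest ratio is 2 in the row of w1, so w1 leaves.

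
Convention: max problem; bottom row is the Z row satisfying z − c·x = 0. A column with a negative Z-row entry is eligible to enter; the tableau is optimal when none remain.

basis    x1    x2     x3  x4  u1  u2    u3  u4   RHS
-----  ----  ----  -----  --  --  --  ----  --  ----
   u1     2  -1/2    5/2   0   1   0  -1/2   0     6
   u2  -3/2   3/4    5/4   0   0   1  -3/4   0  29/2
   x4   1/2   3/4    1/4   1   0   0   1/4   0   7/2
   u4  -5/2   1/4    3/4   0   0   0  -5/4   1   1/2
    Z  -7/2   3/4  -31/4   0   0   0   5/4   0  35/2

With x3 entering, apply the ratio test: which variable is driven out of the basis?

Column x3 entries and ratios — u1: 6/(5/2) = 12/5; u2: (29/2)/(5/4) = 58/5; x4: (7/2)/(1/4) = 14; u4: (1/2)/(3/4) = 2/3.
Smallest ratio is 2/3 in the row of u4, so u4 leaves.

u4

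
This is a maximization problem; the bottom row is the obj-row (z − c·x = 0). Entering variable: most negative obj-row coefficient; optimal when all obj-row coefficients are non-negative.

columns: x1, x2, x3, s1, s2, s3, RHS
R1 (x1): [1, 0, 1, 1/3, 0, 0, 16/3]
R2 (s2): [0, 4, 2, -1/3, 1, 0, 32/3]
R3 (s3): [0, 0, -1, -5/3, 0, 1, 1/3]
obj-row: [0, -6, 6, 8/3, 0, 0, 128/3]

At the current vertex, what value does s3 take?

s3 is basic (row 3); its value is the RHS of that row, 1/3.

1/3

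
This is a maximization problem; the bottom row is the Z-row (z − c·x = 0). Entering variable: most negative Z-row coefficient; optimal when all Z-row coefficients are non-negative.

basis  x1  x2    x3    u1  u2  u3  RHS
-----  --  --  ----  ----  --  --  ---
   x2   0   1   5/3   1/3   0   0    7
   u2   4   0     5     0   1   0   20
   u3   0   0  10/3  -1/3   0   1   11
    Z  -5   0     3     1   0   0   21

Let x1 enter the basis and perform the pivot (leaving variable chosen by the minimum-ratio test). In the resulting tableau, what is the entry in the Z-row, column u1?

1

Ratio test on column x1 — row 1: entry 0 ≤ 0; row 2: 20/4 = 5; row 3: entry 0 ≤ 0. Minimum is 5 at row 2 (u2 leaves); pivot element 4.
Divide row 2 by 4; eliminate column x1 from the other rows.
Z-row update in column u1: 1 − (-5)·0 = 1.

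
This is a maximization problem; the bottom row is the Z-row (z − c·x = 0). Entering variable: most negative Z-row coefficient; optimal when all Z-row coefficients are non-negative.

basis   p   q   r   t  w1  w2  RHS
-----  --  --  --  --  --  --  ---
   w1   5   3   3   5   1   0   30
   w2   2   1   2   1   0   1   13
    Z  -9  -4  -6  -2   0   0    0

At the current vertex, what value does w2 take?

w2 is basic (row 2); its value is the RHS of that row, 13.

13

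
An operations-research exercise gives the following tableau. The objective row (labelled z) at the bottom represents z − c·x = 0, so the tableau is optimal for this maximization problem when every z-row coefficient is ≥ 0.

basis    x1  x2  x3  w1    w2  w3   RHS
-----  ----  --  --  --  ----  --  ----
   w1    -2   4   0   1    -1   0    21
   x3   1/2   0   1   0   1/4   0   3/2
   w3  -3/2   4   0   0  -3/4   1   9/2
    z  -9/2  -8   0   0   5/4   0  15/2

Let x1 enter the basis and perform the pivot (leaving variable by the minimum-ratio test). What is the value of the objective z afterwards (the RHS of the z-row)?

Ratio test on column x1 — row 1: entry -2 ≤ 0; row 2: (3/2)/(1/2) = 3; row 3: entry -3/2 ≤ 0. Minimum is 3 at row 2 (x3 leaves); pivot element 1/2.
Pivot on row 2; the z-row RHS becomes 15/2 − (-9/2)·3 = 21.

21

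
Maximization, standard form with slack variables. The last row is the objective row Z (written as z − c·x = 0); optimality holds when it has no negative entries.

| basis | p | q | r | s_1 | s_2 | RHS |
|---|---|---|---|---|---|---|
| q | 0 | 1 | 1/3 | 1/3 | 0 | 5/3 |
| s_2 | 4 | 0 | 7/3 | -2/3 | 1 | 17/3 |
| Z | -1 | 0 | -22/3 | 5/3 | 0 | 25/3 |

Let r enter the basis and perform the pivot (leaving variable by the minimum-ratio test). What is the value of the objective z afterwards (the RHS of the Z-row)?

183/7

Ratio test on column r — row 1: (5/3)/(1/3) = 5; row 2: (17/3)/(7/3) = 17/7. Minimum is 17/7 at row 2 (s_2 leaves); pivot element 7/3.
Pivot on row 2; the Z-row RHS becomes 25/3 − (-22/3)·(17/7) = 183/7.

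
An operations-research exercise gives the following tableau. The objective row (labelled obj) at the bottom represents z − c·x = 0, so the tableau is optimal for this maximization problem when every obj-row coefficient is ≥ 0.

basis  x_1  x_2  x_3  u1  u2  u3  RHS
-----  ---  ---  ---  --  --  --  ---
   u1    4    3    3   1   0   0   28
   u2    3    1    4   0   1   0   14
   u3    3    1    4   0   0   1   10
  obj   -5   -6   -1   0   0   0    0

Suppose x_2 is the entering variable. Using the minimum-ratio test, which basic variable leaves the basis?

Column x_2 entries and ratios — u1: 28/3 = 28/3; u2: 14/1 = 14; u3: 10/1 = 10.
Smallest ratio is 28/3 in the row of u1, so u1 leaves.

u1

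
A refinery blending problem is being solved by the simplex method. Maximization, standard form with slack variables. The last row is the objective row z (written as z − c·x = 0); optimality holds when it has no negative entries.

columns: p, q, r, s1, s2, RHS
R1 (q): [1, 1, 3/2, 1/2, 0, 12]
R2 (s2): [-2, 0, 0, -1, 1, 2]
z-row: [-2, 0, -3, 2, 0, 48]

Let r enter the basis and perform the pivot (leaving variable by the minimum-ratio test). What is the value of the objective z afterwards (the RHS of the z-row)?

Ratio test on column r — row 1: 12/(3/2) = 8; row 2: entry 0 ≤ 0. Minimum is 8 at row 1 (q leaves); pivot element 3/2.
Pivot on row 1; the z-row RHS becomes 48 − (-3)·8 = 72.

72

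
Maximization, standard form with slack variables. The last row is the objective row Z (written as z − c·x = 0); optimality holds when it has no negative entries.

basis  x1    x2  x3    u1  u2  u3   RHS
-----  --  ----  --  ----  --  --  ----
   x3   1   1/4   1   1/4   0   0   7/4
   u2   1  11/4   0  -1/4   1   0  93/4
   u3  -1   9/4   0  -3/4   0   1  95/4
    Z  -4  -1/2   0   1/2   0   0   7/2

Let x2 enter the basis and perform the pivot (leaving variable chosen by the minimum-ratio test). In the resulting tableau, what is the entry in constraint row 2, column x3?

Ratio test on column x2 — row 1: (7/4)/(1/4) = 7; row 2: (93/4)/(11/4) = 93/11; row 3: (95/4)/(9/4) = 95/9. Minimum is 7 at row 1 (x3 leaves); pivot element 1/4.
Divide row 1 by 1/4; eliminate column x2 from the other rows.
Row 2 update in column x3: 0 − (11/4)·4 = -11.

-11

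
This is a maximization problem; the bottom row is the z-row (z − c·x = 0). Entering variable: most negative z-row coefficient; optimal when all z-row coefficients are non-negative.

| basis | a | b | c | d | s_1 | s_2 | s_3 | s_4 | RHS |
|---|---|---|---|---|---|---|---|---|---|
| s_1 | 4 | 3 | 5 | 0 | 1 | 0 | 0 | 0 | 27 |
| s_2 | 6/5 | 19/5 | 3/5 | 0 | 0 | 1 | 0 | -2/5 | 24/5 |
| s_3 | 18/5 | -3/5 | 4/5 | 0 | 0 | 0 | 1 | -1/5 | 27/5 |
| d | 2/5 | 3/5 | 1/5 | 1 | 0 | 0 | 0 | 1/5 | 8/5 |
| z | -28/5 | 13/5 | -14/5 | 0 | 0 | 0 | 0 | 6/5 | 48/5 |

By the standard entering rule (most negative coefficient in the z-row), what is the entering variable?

a

Negative z-row entries: a: -28/5, c: -14/5.
The most negative is -28/5 in column a, so a enters.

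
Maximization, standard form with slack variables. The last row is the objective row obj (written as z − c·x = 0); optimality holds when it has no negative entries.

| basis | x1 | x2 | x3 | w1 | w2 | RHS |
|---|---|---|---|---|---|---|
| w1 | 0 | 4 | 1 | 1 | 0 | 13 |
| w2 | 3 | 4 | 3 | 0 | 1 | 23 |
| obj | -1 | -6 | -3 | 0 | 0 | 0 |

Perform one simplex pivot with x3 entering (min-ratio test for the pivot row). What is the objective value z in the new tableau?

Ratio test on column x3 — row 1: 13/1 = 13; row 2: 23/3 = 23/3. Minimum is 23/3 at row 2 (w2 leaves); pivot element 3.
Pivot on row 2; the obj-row RHS becomes 0 − (-3)·(23/3) = 23.

23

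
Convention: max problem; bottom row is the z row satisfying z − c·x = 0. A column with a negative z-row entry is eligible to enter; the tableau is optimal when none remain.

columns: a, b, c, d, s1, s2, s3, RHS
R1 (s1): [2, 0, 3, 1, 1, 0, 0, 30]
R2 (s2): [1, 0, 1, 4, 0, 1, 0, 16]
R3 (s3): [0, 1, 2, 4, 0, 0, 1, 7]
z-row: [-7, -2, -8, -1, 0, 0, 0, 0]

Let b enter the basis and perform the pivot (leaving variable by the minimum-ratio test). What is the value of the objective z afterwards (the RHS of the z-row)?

Ratio test on column b — row 1: entry 0 ≤ 0; row 2: entry 0 ≤ 0; row 3: 7/1 = 7. Minimum is 7 at row 3 (s3 leaves); pivot element 1.
Pivot on row 3; the z-row RHS becomes 0 − (-2)·7 = 14.

14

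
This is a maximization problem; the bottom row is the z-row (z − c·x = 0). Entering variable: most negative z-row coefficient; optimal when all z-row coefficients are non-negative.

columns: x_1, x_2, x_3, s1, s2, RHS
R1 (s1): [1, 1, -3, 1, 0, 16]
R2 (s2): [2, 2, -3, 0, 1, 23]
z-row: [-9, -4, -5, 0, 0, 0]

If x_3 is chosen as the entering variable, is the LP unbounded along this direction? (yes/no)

Every constraint-row entry in column x_3 is ≤ 0, so increasing x_3 is unbounded.

yes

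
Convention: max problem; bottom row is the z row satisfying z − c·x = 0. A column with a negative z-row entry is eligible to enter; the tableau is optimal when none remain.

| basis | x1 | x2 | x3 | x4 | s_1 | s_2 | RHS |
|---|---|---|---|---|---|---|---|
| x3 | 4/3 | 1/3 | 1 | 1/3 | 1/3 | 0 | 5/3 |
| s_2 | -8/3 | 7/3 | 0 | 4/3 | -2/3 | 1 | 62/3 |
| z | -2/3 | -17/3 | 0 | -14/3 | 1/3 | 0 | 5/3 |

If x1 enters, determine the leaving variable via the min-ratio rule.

x3

Column x1 entries and ratios — x3: (5/3)/(4/3) = 5/4; s_2: -8/3 ≤ 0, skip.
Smallest ratio is 5/4 in the row of x3, so x3 leaves.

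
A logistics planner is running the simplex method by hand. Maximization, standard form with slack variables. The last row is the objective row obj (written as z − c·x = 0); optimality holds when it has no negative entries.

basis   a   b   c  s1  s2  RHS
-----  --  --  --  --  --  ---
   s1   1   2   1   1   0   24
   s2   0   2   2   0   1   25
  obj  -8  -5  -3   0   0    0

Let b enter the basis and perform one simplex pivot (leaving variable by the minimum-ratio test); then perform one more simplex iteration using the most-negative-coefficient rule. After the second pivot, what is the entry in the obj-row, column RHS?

192

Ratio test on column b — row 1: 24/2 = 12; row 2: 25/2 = 25/2. Minimum is 12 at row 1 (s1 leaves); pivot element 2.
Divide row 1 by 2; eliminate column b from the other rows.
Second iteration: most negative obj-row entry is -11/2 in column a, so a enters.
Ratio test on column a — row 1: 12/(1/2) = 24; row 2: entry -1 ≤ 0. Minimum is 24 at row 1 (b leaves); pivot element 1/2.
Divide row 1 by 1/2; eliminate column a from the other rows.
After both pivots, the entry at the obj-row, column RHS is 192.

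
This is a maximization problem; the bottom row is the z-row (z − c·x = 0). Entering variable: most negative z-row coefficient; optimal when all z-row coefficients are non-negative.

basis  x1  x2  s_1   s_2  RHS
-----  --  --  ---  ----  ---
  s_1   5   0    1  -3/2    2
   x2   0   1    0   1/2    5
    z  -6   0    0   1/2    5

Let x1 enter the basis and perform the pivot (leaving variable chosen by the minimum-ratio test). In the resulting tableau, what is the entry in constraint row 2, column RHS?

Ratio test on column x1 — row 1: 2/5 = 2/5; row 2: entry 0 ≤ 0. Minimum is 2/5 at row 1 (s_1 leaves); pivot element 5.
Divide row 1 by 5; eliminate column x1 from the other rows.
Row 2 update in column RHS: 5 − 0·(2/5) = 5.

5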